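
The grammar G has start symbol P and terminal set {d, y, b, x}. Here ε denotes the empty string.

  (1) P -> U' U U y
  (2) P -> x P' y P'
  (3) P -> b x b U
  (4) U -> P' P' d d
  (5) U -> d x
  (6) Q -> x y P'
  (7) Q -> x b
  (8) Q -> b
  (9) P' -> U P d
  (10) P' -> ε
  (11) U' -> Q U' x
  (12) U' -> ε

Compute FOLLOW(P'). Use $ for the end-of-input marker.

FIRST(Q) = {b, x}
FIRST(U') = {ε, b, x}  (via Q U' x)
FIRST(P) = {b, d, x}  (via U' U U y)
FIRST(U) = {d}  (via P' P' d d)
FIRST(P') = {ε, d}  (via U P d)
FOLLOW(P) includes $ since P is the start symbol.
FOLLOW(P): in P'->U P d, P is followed by d with FIRST {d}. Thus FOLLOW(P) = {$, d}.
FOLLOW(U): in P->U' U U y (occurrence 1), U is followed by U y with FIRST {d}; in P->U' U U y (occurrence 2), U is followed by y with FIRST {y}; in P->b x b U, the suffix after U is empty, so FOLLOW(U) ⊇ FOLLOW(P) = {$, d}; in P'->U P d, U is followed by P d with FIRST {b, d, x}. Thus FOLLOW(U) = {$, b, d, x, y}.
FOLLOW(Q): in U'->Q U' x, Q is followed by U' x with FIRST {b, x}. Thus FOLLOW(Q) = {b, x}.
FOLLOW(P'): in P->x P' y P' (occurrence 1), P' is followed by y P' with FIRST {y}; in P->x P' y P' (occurrence 2), the suffix after P' is empty, so FOLLOW(P') ⊇ FOLLOW(P) = {$, d}; in U->P' P' d d (occurrence 1), P' is followed by P' d d with FIRST {d}; in U->P' P' d d (occurrence 2), P' is followed by d d with FIRST {d}; in Q->x y P', the suffix after P' is empty, so FOLLOW(P') ⊇ FOLLOW(Q) = {b, x}. Thus FOLLOW(P') = {$, b, d, x, y}.
FOLLOW(U'): in P->U' U U y, U' is followed by U U y with FIRST {d}; in U'->Q U' x, U' is followed by x with FIRST {x}. Thus FOLLOW(U') = {d, x}.

{$, b, d, x, y}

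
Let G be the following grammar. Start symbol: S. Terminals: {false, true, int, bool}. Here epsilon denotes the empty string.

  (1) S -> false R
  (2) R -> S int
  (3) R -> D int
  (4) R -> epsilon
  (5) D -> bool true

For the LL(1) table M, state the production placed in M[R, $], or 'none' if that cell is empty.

FIRST(S) = {false}
FIRST(D) = {bool}
FIRST(R) = {epsilon, bool, false}  (via S int, D int)
FOLLOW(S) includes $ since S is the start symbol.
FOLLOW(S): in R->S int, S is followed by int with FIRST {int}. Thus FOLLOW(S) = {$, int}.
FOLLOW(R): in S->false R, the suffix after R is empty, so FOLLOW(R) ⊇ FOLLOW(S) = {$, int}. Thus FOLLOW(R) = {$, int}.
For R -> S int: FIRST(S int) = {false}, so it goes in M[R, t] for t ∈ {false}.
For R -> D int: FIRST(D int) = {bool}, so it goes in M[R, t] for t ∈ {bool}.
For R -> epsilon: FIRST(epsilon) = {epsilon}, so it goes in M[R, t] for t ∈ {}; since epsilon ∈ FIRST, also for every t ∈ FOLLOW(R) = {$, int}.

R -> epsilon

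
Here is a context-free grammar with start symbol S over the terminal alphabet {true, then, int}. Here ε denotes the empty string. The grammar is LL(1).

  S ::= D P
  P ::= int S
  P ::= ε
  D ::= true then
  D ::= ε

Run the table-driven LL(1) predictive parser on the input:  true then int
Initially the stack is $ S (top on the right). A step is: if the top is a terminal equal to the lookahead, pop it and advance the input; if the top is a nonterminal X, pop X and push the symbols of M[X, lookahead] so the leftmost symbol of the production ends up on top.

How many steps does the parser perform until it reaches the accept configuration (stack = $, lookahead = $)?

9

     Stack          Input            Action
  1  $ S            true then int $  expand S ::= D P
  2  $ P D          true then int $  expand D ::= true then
  3  $ P then true  true then int $  match true
  4  $ P then       then int $       match then
  5  $ P            int $            expand P ::= int S
  6  $ S int        int $            match int
  7  $ S            $                expand S ::= D P
  8  $ P D          $                expand D ::= ε
  9  $ P            $                expand P ::= ε
Accept reached after 9 steps.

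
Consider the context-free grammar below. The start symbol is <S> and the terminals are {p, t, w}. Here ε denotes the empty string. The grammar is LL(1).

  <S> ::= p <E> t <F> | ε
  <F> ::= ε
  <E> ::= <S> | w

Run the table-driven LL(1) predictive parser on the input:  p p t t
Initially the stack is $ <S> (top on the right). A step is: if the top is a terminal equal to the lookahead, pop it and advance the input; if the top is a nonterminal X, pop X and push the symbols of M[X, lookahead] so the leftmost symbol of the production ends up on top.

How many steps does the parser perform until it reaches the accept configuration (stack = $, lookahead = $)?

11

      Stack                Input      Action
   1  $ <S>                p p t t $  expand <S> ::= p <E> t <F>
   2  $ <F> t <E> p        p p t t $  match p
   3  $ <F> t <E>          p t t $    expand <E> ::= <S>
   4  $ <F> t <S>          p t t $    expand <S> ::= p <E> t <F>
   5  $ <F> t <F> t <E> p  p t t $    match p
   6  $ <F> t <F> t <E>    t t $      expand <E> ::= <S>
   7  $ <F> t <F> t <S>    t t $      expand <S> ::= ε
   8  $ <F> t <F> t        t t $      match t
   9  $ <F> t <F>          t $        expand <F> ::= ε
  10  $ <F> t              t $        match t
  11  $ <F>                $          expand <F> ::= ε
Accept reached after 11 steps.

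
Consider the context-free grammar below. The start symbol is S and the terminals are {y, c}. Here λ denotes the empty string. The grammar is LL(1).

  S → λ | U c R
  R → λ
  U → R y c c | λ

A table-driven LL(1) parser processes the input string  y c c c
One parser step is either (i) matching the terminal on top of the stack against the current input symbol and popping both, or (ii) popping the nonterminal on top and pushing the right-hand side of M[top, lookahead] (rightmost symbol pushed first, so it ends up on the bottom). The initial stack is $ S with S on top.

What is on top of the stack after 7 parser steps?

R

step 1: stack=$ S  input=y c c c $  — expand S → U c R
step 2: stack=$ R c U  input=y c c c $  — expand U → R y c c
step 3: stack=$ R c c c y R  input=y c c c $  — expand R → λ
step 4: stack=$ R c c c y  input=y c c c $  — match y
step 5: stack=$ R c c c  input=c c c $  — match c
step 6: stack=$ R c c  input=c c $  — match c
step 7: stack=$ R c  input=c $  — match c
Stack after step 7: $ R (top = R).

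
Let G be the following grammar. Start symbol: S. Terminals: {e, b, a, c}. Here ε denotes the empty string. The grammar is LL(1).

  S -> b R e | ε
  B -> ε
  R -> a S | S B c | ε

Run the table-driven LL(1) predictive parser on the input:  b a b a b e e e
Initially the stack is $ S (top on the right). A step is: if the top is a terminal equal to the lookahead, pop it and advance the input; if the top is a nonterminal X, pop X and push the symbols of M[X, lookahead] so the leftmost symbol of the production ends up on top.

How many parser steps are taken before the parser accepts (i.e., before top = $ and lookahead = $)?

      Stack        Input              Action
   1  $ S          b a b a b e e e $  expand S -> b R e
   2  $ e R b      b a b a b e e e $  match b
   3  $ e R        a b a b e e e $    expand R -> a S
   4  $ e S a      a b a b e e e $    match a
   5  $ e S        b a b e e e $      expand S -> b R e
   6  $ e e R b    b a b e e e $      match b
   7  $ e e R      a b e e e $        expand R -> a S
   8  $ e e S a    a b e e e $        match a
   9  $ e e S      b e e e $          expand S -> b R e
  10  $ e e e R b  b e e e $          match b
  11  $ e e e R    e e e $            expand R -> ε
  12  $ e e e      e e e $            match e
  13  $ e e        e e $              match e
  14  $ e          e $                match e
Accept reached after 14 steps.

14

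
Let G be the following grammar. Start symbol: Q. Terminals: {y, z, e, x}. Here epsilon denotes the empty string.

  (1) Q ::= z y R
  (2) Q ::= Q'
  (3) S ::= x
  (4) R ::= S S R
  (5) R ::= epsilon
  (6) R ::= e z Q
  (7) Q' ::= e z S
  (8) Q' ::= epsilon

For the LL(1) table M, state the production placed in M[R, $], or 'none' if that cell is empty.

FIRST(S) = {x}
FIRST(Q') = {epsilon, e}
FIRST(Q) = {epsilon, e, z}  (via Q')
FIRST(R) = {epsilon, e, x}  (via S S R)
FOLLOW(Q) includes $ since Q is the start symbol.
FOLLOW(Q): in R::=e z Q, the suffix after Q is empty, so FOLLOW(Q) ⊇ FOLLOW(R) = {$}. Thus FOLLOW(Q) = {$}.
FOLLOW(R): in Q::=z y R, the suffix after R is empty, so FOLLOW(R) ⊇ FOLLOW(Q) = {$}; in R::=S S R, the suffix after R is empty (adds nothing new). Thus FOLLOW(R) = {$}.
For R ::= S S R: FIRST(S S R) = {x}, so it goes in M[R, t] for t ∈ {x}.
For R ::= epsilon: FIRST(epsilon) = {epsilon}, so it goes in M[R, t] for t ∈ {}; since epsilon ∈ FIRST, also for every t ∈ FOLLOW(R) = {$}.
For R ::= e z Q: FIRST(e z Q) = {e}, so it goes in M[R, t] for t ∈ {e}.

R ::= epsilon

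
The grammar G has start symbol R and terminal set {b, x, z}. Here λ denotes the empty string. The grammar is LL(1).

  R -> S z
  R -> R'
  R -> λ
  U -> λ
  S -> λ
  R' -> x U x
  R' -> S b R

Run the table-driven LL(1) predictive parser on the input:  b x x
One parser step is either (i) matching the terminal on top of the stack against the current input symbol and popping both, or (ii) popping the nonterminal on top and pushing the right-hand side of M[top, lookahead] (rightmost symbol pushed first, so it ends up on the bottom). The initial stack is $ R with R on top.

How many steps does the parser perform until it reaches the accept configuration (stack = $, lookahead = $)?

9

step 1: stack=$ R  input=b x x $  — expand R -> R'
step 2: stack=$ R'  input=b x x $  — expand R' -> S b R
step 3: stack=$ R b S  input=b x x $  — expand S -> λ
step 4: stack=$ R b  input=b x x $  — match b
step 5: stack=$ R  input=x x $  — expand R -> R'
step 6: stack=$ R'  input=x x $  — expand R' -> x U x
step 7: stack=$ x U x  input=x x $  — match x
step 8: stack=$ x U  input=x $  — expand U -> λ
step 9: stack=$ x  input=x $  — match x
Accept reached after 9 steps.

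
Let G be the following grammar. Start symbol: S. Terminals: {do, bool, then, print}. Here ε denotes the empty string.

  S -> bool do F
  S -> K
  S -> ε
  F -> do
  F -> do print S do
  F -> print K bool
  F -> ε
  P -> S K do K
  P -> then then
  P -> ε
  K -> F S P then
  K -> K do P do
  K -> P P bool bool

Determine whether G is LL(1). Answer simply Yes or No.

No

FIRST(S) = {ε, bool, do, print, then}
FIRST(F) = {ε, do, print}
FIRST(P) = {ε, bool, do, print, then}
FIRST(K) = {bool, do, print, then}
FOLLOW(S) = {$, bool, do, print, then}
FOLLOW(F) = {$, bool, do, print, then}
FOLLOW(P) = {bool, do, print, then}
FOLLOW(K) = {$, bool, do, print, then}
Cell M[F, do] receives both F -> do and F -> do print S do and F -> ε — the grammar is not LL(1).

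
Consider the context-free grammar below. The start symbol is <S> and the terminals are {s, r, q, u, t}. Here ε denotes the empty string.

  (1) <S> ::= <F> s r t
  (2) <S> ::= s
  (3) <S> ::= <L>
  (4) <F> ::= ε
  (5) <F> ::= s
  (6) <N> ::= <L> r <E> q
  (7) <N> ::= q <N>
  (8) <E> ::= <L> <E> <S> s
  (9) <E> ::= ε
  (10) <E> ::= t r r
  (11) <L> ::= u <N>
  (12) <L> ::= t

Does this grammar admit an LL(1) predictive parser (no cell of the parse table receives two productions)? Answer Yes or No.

No

FIRST(<S>) = {s, t, u}
FIRST(<F>) = {ε, s}
FIRST(<N>) = {q, t, u}
FIRST(<E>) = {ε, t, u}
FIRST(<L>) = {t, u}
FOLLOW(<S>) = {$, s}
FOLLOW(<F>) = {s}
FOLLOW(<N>) = {$, r, s, t, u}
FOLLOW(<E>) = {q, s, t, u}
FOLLOW(<L>) = {$, r, s, t, u}
Cell M[<E>, t] receives both <E> ::= <L> <E> <S> s and <E> ::= ε and <E> ::= t r r — the grammar is not LL(1).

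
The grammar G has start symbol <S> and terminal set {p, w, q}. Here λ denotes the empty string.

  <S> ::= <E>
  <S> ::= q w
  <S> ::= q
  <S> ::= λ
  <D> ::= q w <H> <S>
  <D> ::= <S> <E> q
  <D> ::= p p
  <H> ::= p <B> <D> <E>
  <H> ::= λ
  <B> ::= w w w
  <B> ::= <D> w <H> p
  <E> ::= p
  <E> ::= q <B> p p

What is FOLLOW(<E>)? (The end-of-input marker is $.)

{$, p, q, w}

FIRST(<H>) = {λ, p}
FIRST(<E>) = {p, q}
FIRST(<S>) = {λ, p, q}  (via <E>)
FIRST(<D>) = {p, q}  (via <S> <E> q)
FIRST(<B>) = {p, q, w}  (via <D> w <H> p)
FOLLOW(<S>) includes $ since <S> is the start symbol.
FOLLOW(<D>): in <H>::=p <B> <D> <E>, <D> is followed by <E> with FIRST {p, q}; in <B>::=<D> w <H> p, <D> is followed by w <H> p with FIRST {w}. Thus FOLLOW(<D>) = {p, q, w}.
FOLLOW(<S>): in <D>::=q w <H> <S>, the suffix after <S> is empty, so FOLLOW(<S>) ⊇ FOLLOW(<D>) = {p, q, w}; in <D>::=<S> <E> q, <S> is followed by <E> q with FIRST {p, q}. Thus FOLLOW(<S>) = {$, p, q, w}.
FOLLOW(<H>): in <D>::=q w <H> <S>, <H> is followed by <S> with FIRST {λ, p, q}; in <D>::=q w <H> <S>, the suffix after <H> is nullable, so FOLLOW(<H>) ⊇ FOLLOW(<D>) = {p, q, w}; in <B>::=<D> w <H> p, <H> is followed by p with FIRST {p}. Thus FOLLOW(<H>) = {p, q, w}.
FOLLOW(<B>): in <H>::=p <B> <D> <E>, <B> is followed by <D> <E> with FIRST {p, q}; in <E>::=q <B> p p, <B> is followed by p p with FIRST {p}. Thus FOLLOW(<B>) = {p, q}.
FOLLOW(<E>): in <S>::=<E>, the suffix after <E> is empty, so FOLLOW(<E>) ⊇ FOLLOW(<S>) = {$, p, q, w}; in <D>::=<S> <E> q, <E> is followed by q with FIRST {q}; in <H>::=p <B> <D> <E>, the suffix after <E> is empty, so FOLLOW(<E>) ⊇ FOLLOW(<H>) = {p, q, w}. Thus FOLLOW(<E>) = {$, p, q, w}.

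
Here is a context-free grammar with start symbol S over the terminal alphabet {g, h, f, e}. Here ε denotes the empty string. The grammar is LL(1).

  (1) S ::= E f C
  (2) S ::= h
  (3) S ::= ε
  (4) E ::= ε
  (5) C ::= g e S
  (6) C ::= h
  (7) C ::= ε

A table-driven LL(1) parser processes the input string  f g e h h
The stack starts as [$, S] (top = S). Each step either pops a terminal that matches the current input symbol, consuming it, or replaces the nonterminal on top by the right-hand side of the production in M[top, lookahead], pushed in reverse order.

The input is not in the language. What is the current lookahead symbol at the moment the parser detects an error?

h

step 1: stack=$ S  input=f g e h h $  — expand S ::= E f C
step 2: stack=$ C f E  input=f g e h h $  — expand E ::= ε
step 3: stack=$ C f  input=f g e h h $  — match f
step 4: stack=$ C  input=g e h h $  — expand C ::= g e S
step 5: stack=$ S e g  input=g e h h $  — match g
step 6: stack=$ S e  input=e h h $  — match e
step 7: stack=$ S  input=h h $  — expand S ::= h
step 8: stack=$ h  input=h h $  — match h
step 9: stack=$  input=h $  — error: stack empty but input remains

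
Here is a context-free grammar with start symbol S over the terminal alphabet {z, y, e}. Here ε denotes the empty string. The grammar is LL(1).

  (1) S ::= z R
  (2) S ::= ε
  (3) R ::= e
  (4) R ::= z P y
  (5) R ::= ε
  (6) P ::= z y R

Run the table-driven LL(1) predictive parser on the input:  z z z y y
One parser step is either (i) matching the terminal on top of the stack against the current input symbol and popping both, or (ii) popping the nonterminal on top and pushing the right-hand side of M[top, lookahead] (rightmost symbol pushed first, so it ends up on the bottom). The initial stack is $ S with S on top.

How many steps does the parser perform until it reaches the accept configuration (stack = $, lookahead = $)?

     Stack      Input        Action
  1  $ S        z z z y y $  expand S ::= z R
  2  $ R z      z z z y y $  match z
  3  $ R        z z y y $    expand R ::= z P y
  4  $ y P z    z z y y $    match z
  5  $ y P      z y y $      expand P ::= z y R
  6  $ y R y z  z y y $      match z
  7  $ y R y    y y $        match y
  8  $ y R      y $          expand R ::= ε
  9  $ y        y $          match y
Accept reached after 9 steps.

9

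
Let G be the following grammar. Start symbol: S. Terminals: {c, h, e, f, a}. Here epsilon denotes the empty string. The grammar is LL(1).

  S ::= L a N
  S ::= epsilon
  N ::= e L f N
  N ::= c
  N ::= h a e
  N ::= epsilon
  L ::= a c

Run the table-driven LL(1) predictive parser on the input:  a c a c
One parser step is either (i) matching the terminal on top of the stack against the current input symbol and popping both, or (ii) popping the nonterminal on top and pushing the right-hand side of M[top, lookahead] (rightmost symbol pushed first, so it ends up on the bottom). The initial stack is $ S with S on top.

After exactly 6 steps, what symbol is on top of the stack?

c

step 1: stack=$ S  input=a c a c $  — expand S ::= L a N
step 2: stack=$ N a L  input=a c a c $  — expand L ::= a c
step 3: stack=$ N a c a  input=a c a c $  — match a
step 4: stack=$ N a c  input=c a c $  — match c
step 5: stack=$ N a  input=a c $  — match a
step 6: stack=$ N  input=c $  — expand N ::= c
Stack after step 6: $ c (top = c).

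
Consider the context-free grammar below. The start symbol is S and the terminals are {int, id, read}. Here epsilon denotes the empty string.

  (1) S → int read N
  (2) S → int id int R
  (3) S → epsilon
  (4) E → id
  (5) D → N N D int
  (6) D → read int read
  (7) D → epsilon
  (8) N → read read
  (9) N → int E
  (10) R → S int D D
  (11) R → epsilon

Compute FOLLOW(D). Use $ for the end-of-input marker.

{$, int, read}

FIRST(S): from S→int read N we get {int}; from S→int id int R we get {int}; from S→epsilon we get {epsilon}. So FIRST(S) = {epsilon, int}.
FIRST(E): from E→id we get {id}. So FIRST(E) = {id}.
FIRST(N): from N→read read we get {read}; from N→int E we get {int}. So FIRST(N) = {int, read}.
FIRST(D): from D→N N D int we get {int, read}; from D→read int read we get {read}; from D→epsilon we get {epsilon}. So FIRST(D) = {epsilon, int, read}.
FIRST(R): from R→S int D D we get {int}; from R→epsilon we get {epsilon}. So FIRST(R) = {epsilon, int}.
FOLLOW(S) includes $ since S is the start symbol.
FOLLOW(S): in R→S int D D, S is followed by int D D with FIRST {int}. Thus FOLLOW(S) = {$, int}.
FOLLOW(N): in S→int read N, the suffix after N is empty, so FOLLOW(N) ⊇ FOLLOW(S) = {$, int}; in D→N N D int (occurrence 1), N is followed by N D int with FIRST {int, read}; in D→N N D int (occurrence 2), N is followed by D int with FIRST {int, read}. Thus FOLLOW(N) = {$, int, read}.
FOLLOW(E): in N→int E, the suffix after E is empty, so FOLLOW(E) ⊇ FOLLOW(N) = {$, int, read}. Thus FOLLOW(E) = {$, int, read}.
FOLLOW(R): in S→int id int R, the suffix after R is empty, so FOLLOW(R) ⊇ FOLLOW(S) = {$, int}. Thus FOLLOW(R) = {$, int}.
FOLLOW(D): in D→N N D int, D is followed by int with FIRST {int}; in R→S int D D (occurrence 1), D is followed by D with FIRST {epsilon, int, read}; in R→S int D D (occurrence 1), the suffix after D is nullable, so FOLLOW(D) ⊇ FOLLOW(R) = {$, int}; in R→S int D D (occurrence 2), the suffix after D is empty, so FOLLOW(D) ⊇ FOLLOW(R) = {$, int}. Thus FOLLOW(D) = {$, int, read}.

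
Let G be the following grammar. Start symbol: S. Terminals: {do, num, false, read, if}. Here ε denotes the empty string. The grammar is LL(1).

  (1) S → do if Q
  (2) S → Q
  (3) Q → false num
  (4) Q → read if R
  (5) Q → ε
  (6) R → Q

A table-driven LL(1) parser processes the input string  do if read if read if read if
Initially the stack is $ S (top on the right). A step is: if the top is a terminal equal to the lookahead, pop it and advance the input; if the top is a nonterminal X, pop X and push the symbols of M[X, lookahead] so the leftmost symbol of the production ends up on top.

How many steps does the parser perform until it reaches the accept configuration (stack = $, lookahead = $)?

step 1: stack=$ S  input=do if read if read if read if $  — expand S → do if Q
step 2: stack=$ Q if do  input=do if read if read if read if $  — match do
step 3: stack=$ Q if  input=if read if read if read if $  — match if
step 4: stack=$ Q  input=read if read if read if $  — expand Q → read if R
step 5: stack=$ R if read  input=read if read if read if $  — match read
step 6: stack=$ R if  input=if read if read if $  — match if
step 7: stack=$ R  input=read if read if $  — expand R → Q
step 8: stack=$ Q  input=read if read if $  — expand Q → read if R
step 9: stack=$ R if read  input=read if read if $  — match read
step 10: stack=$ R if  input=if read if $  — match if
step 11: stack=$ R  input=read if $  — expand R → Q
step 12: stack=$ Q  input=read if $  — expand Q → read if R
step 13: stack=$ R if read  input=read if $  — match read
step 14: stack=$ R if  input=if $  — match if
step 15: stack=$ R  input=$  — expand R → Q
step 16: stack=$ Q  input=$  — expand Q → ε
Accept reached after 16 steps.

16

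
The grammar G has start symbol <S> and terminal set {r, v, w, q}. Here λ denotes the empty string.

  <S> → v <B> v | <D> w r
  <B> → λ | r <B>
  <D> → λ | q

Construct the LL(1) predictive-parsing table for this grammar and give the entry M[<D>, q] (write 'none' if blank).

FIRST(<B>): from <B>→λ we get {λ}; from <B>→r <B> we get {r}. So FIRST(<B>) = {λ, r}.
FIRST(<D>): from <D>→λ we get {λ}; from <D>→q we get {q}. So FIRST(<D>) = {λ, q}.
FIRST(<S>): from <S>→v <B> v we get {v}; from <S>→<D> w r we get {q, w}. So FIRST(<S>) = {q, v, w}.
FOLLOW(<S>) includes $ since <S> is the start symbol.
FOLLOW(<D>): in <S>→<D> w r, <D> is followed by w r with FIRST {w}. Thus FOLLOW(<D>) = {w}.
For <D> → λ: FIRST(λ) = {λ}, so it goes in M[<D>, t] for t ∈ {}; since λ ∈ FIRST, also for every t ∈ FOLLOW(<D>) = {w}.
For <D> → q: FIRST(q) = {q}, so it goes in M[<D>, t] for t ∈ {q}.

<D> → q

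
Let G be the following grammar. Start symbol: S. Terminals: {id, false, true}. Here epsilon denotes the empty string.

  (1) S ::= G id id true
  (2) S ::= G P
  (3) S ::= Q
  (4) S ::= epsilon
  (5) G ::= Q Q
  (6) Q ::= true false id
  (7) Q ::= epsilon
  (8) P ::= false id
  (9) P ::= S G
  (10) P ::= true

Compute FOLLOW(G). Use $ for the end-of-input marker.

{$, false, id, true}

FIRST(Q) = {epsilon, true}
FIRST(G) = {epsilon, true}  (via Q Q)
FIRST(S) = {epsilon, false, id, true}  (via G id id true, G P, Q)
FIRST(P) = {epsilon, false, id, true}  (via S G)
FOLLOW(S) includes $ since S is the start symbol.
FOLLOW(S): in P::=S G, S is followed by G with FIRST {epsilon, true}; in P::=S G, the suffix after S is nullable, so FOLLOW(S) ⊇ FOLLOW(P) = {$, true}. Thus FOLLOW(S) = {$, true}.
FOLLOW(P): in S::=G P, the suffix after P is empty, so FOLLOW(P) ⊇ FOLLOW(S) = {$, true}. Thus FOLLOW(P) = {$, true}.
FOLLOW(G): in S::=G id id true, G is followed by id id true with FIRST {id}; in S::=G P, G is followed by P with FIRST {epsilon, false, id, true}; in S::=G P, the suffix after G is nullable, so FOLLOW(G) ⊇ FOLLOW(S) = {$, true}; in P::=S G, the suffix after G is empty, so FOLLOW(G) ⊇ FOLLOW(P) = {$, true}. Thus FOLLOW(G) = {$, false, id, true}.
FOLLOW(Q): in S::=Q, the suffix after Q is empty, so FOLLOW(Q) ⊇ FOLLOW(S) = {$, true}; in G::=Q Q (occurrence 1), Q is followed by Q with FIRST {epsilon, true}; in G::=Q Q (occurrence 1), the suffix after Q is nullable, so FOLLOW(Q) ⊇ FOLLOW(G) = {$, false, id, true}; in G::=Q Q (occurrence 2), the suffix after Q is empty, so FOLLOW(Q) ⊇ FOLLOW(G) = {$, false, id, true}. Thus FOLLOW(Q) = {$, false, id, true}.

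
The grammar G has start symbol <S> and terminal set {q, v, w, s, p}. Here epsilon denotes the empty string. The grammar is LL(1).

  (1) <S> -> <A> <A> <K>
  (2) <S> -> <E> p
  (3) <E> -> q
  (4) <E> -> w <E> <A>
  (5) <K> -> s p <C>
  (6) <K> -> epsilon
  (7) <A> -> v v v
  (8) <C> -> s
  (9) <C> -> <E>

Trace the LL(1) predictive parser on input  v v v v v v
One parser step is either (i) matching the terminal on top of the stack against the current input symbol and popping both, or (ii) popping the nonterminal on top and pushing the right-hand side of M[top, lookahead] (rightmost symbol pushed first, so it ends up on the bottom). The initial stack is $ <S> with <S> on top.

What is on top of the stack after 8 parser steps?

v

     Stack            Input          Action
  1  $ <S>            v v v v v v $  expand <S> -> <A> <A> <K>
  2  $ <K> <A> <A>    v v v v v v $  expand <A> -> v v v
  3  $ <K> <A> v v v  v v v v v v $  match v
  4  $ <K> <A> v v    v v v v v $    match v
  5  $ <K> <A> v      v v v v $      match v
  6  $ <K> <A>        v v v $        expand <A> -> v v v
  7  $ <K> v v v      v v v $        match v
  8  $ <K> v v        v v $          match v
Stack after step 8: $ <K> v (top = v).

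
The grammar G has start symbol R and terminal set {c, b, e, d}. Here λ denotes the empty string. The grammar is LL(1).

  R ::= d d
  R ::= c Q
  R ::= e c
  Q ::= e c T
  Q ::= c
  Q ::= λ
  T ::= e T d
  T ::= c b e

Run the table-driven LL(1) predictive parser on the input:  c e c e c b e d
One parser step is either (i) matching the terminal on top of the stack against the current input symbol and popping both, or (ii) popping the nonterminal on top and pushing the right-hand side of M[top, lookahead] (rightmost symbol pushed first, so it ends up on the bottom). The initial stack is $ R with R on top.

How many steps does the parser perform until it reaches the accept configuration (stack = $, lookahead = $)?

12

      Stack      Input              Action
   1  $ R        c e c e c b e d $  expand R ::= c Q
   2  $ Q c      c e c e c b e d $  match c
   3  $ Q        e c e c b e d $    expand Q ::= e c T
   4  $ T c e    e c e c b e d $    match e
   5  $ T c      c e c b e d $      match c
   6  $ T        e c b e d $        expand T ::= e T d
   7  $ d T e    e c b e d $        match e
   8  $ d T      c b e d $          expand T ::= c b e
   9  $ d e b c  c b e d $          match c
  10  $ d e b    b e d $            match b
  11  $ d e      e d $              match e
  12  $ d        d $                match d
Accept reached after 12 steps.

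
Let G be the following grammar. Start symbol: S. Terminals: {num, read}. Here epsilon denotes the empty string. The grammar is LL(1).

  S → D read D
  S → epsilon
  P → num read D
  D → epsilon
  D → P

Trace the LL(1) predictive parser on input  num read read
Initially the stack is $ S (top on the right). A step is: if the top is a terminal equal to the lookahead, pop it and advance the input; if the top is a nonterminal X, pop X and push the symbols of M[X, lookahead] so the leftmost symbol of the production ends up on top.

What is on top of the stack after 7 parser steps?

D

     Stack                Input            Action
  1  $ S                  num read read $  expand S → D read D
  2  $ D read D           num read read $  expand D → P
  3  $ D read P           num read read $  expand P → num read D
  4  $ D read D read num  num read read $  match num
  5  $ D read D read      read read $      match read
  6  $ D read D           read $           expand D → epsilon
  7  $ D read             read $           match read
Stack after step 7: $ D (top = D).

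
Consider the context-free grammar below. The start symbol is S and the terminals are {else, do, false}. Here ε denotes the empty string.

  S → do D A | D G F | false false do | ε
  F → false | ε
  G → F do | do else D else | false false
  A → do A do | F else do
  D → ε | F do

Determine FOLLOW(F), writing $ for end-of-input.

{$, do, else}

FIRST(F) = {ε, false}
FIRST(G) = {do, false}  (via F do)
FIRST(A) = {do, else, false}  (via F else do)
FIRST(D) = {ε, do, false}  (via F do)
FIRST(S) = {ε, do, false}  (via D G F)
FOLLOW(S) includes $ since S is the start symbol.
FOLLOW(S): S appears on no right-hand side. Thus FOLLOW(S) = {$}.
FOLLOW(F): in S→D G F, the suffix after F is empty, so FOLLOW(F) ⊇ FOLLOW(S) = {$}; in G→F do, F is followed by do with FIRST {do}; in A→F else do, F is followed by else do with FIRST {else}; in D→F do, F is followed by do with FIRST {do}. Thus FOLLOW(F) = {$, do, else}.
FOLLOW(G): in S→D G F, G is followed by F with FIRST {ε, false}; in S→D G F, the suffix after G is nullable, so FOLLOW(G) ⊇ FOLLOW(S) = {$}. Thus FOLLOW(G) = {$, false}.
FOLLOW(A): in S→do D A, the suffix after A is empty, so FOLLOW(A) ⊇ FOLLOW(S) = {$}; in A→do A do, A is followed by do with FIRST {do}. Thus FOLLOW(A) = {$, do}.
FOLLOW(D): in S→do D A, D is followed by A with FIRST {do, else, false}; in S→D G F, D is followed by G F with FIRST {do, false}; in G→do else D else, D is followed by else with FIRST {else}. Thus FOLLOW(D) = {do, else, false}.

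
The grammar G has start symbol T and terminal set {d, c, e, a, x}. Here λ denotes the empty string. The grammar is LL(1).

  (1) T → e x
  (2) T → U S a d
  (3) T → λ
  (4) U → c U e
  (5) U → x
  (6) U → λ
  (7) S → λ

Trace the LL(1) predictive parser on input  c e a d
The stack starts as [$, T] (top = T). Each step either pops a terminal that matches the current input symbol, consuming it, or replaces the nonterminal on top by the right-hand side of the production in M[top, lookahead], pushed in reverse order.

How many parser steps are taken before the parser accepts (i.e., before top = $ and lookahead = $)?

step 1: stack=$ T  input=c e a d $  — expand T → U S a d
step 2: stack=$ d a S U  input=c e a d $  — expand U → c U e
step 3: stack=$ d a S e U c  input=c e a d $  — match c
step 4: stack=$ d a S e U  input=e a d $  — expand U → λ
step 5: stack=$ d a S e  input=e a d $  — match e
step 6: stack=$ d a S  input=a d $  — expand S → λ
step 7: stack=$ d a  input=a d $  — match a
step 8: stack=$ d  input=d $  — match d
Accept reached after 8 steps.

8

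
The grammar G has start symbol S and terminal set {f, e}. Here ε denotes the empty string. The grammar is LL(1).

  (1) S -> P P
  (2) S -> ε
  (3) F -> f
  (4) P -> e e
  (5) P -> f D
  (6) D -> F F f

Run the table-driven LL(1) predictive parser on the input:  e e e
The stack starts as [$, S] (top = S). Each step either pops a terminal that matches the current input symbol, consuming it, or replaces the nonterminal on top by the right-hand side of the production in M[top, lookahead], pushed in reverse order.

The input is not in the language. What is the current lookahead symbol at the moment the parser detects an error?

step 1: stack=$ S  input=e e e $  — expand S -> P P
step 2: stack=$ P P  input=e e e $  — expand P -> e e
step 3: stack=$ P e e  input=e e e $  — match e
step 4: stack=$ P e  input=e e $  — match e
step 5: stack=$ P  input=e $  — expand P -> e e
step 6: stack=$ e e  input=e $  — match e
step 7: stack=$ e  input=$  — error: top is terminal e but lookahead is $

$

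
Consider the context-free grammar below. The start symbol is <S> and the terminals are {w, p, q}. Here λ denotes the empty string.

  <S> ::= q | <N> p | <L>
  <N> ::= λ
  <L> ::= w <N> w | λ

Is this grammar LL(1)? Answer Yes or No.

FIRST(<S>) = {λ, p, q, w}
FIRST(<N>) = {λ}
FIRST(<L>) = {λ, w}
FOLLOW(<S>) = {$}
FOLLOW(<N>) = {p, w}
FOLLOW(<L>) = {$}
Each cell of M receives at most one production.

Yes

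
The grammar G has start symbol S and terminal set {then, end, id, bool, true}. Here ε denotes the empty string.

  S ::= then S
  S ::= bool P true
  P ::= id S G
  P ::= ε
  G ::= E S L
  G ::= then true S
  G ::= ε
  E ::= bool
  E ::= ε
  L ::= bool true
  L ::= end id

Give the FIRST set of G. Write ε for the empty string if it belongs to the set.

FIRST(S): from S::=then S we get {then}; from S::=bool P true we get {bool}. So FIRST(S) = {bool, then}.
FIRST(P): from P::=id S G we get {id}; from P::=ε we get {ε}. So FIRST(P) = {ε, id}.
FIRST(E): from E::=bool we get {bool}; from E::=ε we get {ε}. So FIRST(E) = {ε, bool}.
FIRST(L): from L::=bool true we get {bool}; from L::=end id we get {end}. So FIRST(L) = {bool, end}.
FIRST(G): from G::=E S L we get {bool, then}; from G::=then true S we get {then}; from G::=ε we get {ε}. So FIRST(G) = {ε, bool, then}.

{ε, bool, then}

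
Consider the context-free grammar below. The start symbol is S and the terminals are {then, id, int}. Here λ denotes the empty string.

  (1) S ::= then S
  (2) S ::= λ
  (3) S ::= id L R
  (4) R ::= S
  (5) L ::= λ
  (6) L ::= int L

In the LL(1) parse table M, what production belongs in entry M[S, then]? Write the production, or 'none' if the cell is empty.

FIRST(S) = {λ, id, then}
FIRST(L) = {λ, int}
FIRST(R) = {λ, id, then}  (via S)
FOLLOW(S) includes $ since S is the start symbol.
FOLLOW(S): in S::=then S, the suffix after S is empty (adds nothing new); in R::=S, the suffix after S is empty, so FOLLOW(S) ⊇ FOLLOW(R) = {$}. Thus FOLLOW(S) = {$}.
FOLLOW(R): in S::=id L R, the suffix after R is empty, so FOLLOW(R) ⊇ FOLLOW(S) = {$}. Thus FOLLOW(R) = {$}.
For S ::= then S: FIRST(then S) = {then}, so it goes in M[S, t] for t ∈ {then}.
For S ::= λ: FIRST(λ) = {λ}, so it goes in M[S, t] for t ∈ {}; since λ ∈ FIRST, also for every t ∈ FOLLOW(S) = {$}.
For S ::= id L R: FIRST(id L R) = {id}, so it goes in M[S, t] for t ∈ {id}.

S ::= then S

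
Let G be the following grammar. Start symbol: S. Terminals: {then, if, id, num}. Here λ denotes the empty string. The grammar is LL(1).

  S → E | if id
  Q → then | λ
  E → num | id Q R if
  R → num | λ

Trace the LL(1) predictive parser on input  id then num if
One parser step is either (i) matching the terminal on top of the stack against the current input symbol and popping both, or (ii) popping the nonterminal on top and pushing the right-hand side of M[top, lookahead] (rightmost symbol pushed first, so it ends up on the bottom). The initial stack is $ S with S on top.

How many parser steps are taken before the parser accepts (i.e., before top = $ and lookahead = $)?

     Stack        Input             Action
  1  $ S          id then num if $  expand S → E
  2  $ E          id then num if $  expand E → id Q R if
  3  $ if R Q id  id then num if $  match id
  4  $ if R Q     then num if $     expand Q → then
  5  $ if R then  then num if $     match then
  6  $ if R       num if $          expand R → num
  7  $ if num     num if $          match num
  8  $ if         if $              match if
Accept reached after 8 steps.

8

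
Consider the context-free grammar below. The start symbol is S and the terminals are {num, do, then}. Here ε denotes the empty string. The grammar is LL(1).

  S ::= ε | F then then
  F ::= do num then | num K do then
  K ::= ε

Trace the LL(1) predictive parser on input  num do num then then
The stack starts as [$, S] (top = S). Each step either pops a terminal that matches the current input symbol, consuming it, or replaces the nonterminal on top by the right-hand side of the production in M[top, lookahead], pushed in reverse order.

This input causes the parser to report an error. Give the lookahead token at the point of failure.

     Stack                      Input                   Action
  1  $ S                        num do num then then $  expand S ::= F then then
  2  $ then then F              num do num then then $  expand F ::= num K do then
  3  $ then then then do K num  num do num then then $  match num
  4  $ then then then do K      do num then then $      expand K ::= ε
  5  $ then then then do        do num then then $      match do
  6  $ then then then           num then then $         error: top is terminal then but lookahead is num

num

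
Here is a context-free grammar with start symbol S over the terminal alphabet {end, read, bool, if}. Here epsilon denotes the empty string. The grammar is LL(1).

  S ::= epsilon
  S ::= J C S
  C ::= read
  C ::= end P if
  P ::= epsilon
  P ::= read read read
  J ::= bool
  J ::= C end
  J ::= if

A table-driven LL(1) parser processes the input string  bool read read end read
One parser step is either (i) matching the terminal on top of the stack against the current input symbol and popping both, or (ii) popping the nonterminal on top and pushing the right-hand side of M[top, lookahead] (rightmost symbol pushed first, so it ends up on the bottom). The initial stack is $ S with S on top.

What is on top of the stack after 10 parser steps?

step 1: stack=$ S  input=bool read read end read $  — expand S ::= J C S
step 2: stack=$ S C J  input=bool read read end read $  — expand J ::= bool
step 3: stack=$ S C bool  input=bool read read end read $  — match bool
step 4: stack=$ S C  input=read read end read $  — expand C ::= read
step 5: stack=$ S read  input=read read end read $  — match read
step 6: stack=$ S  input=read end read $  — expand S ::= J C S
step 7: stack=$ S C J  input=read end read $  — expand J ::= C end
step 8: stack=$ S C end C  input=read end read $  — expand C ::= read
step 9: stack=$ S C end read  input=read end read $  — match read
step 10: stack=$ S C end  input=end read $  — match end
Stack after step 10: $ S C (top = C).

C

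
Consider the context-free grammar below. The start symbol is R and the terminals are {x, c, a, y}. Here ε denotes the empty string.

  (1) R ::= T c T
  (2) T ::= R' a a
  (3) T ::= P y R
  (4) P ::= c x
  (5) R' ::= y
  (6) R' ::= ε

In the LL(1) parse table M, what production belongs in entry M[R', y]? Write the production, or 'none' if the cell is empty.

FIRST(P) = {c}
FIRST(R') = {ε, y}
FIRST(T) = {a, c, y}  (via R' a a, P y R)
FIRST(R) = {a, c, y}  (via T c T)
FOLLOW(R) includes $ since R is the start symbol.
FOLLOW(R'): in T::=R' a a, R' is followed by a a with FIRST {a}. Thus FOLLOW(R') = {a}.
For R' ::= y: FIRST(y) = {y}, so it goes in M[R', t] for t ∈ {y}.
For R' ::= ε: FIRST(ε) = {ε}, so it goes in M[R', t] for t ∈ {}; since ε ∈ FIRST, also for every t ∈ FOLLOW(R') = {a}.

R' ::= y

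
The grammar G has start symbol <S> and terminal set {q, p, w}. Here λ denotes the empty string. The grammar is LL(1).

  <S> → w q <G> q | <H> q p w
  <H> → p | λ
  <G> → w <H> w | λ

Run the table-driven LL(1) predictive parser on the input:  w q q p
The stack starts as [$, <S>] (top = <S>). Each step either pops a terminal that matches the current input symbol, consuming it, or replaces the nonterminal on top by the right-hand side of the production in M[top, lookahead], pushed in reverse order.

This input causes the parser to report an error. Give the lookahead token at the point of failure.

p

     Stack        Input      Action
  1  $ <S>        w q q p $  expand <S> → w q <G> q
  2  $ q <G> q w  w q q p $  match w
  3  $ q <G> q    q q p $    match q
  4  $ q <G>      q p $      expand <G> → λ
  5  $ q          q p $      match q
  6  $            p $        error: stack empty but input remains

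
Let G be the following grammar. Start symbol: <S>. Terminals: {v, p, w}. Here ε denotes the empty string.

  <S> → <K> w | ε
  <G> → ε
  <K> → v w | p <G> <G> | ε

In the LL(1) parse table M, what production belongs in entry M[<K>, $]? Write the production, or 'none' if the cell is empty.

FIRST(<G>): from <G>→ε we get {ε}. So FIRST(<G>) = {ε}.
FIRST(<K>): from <K>→v w we get {v}; from <K>→p <G> <G> we get {p}; from <K>→ε we get {ε}. So FIRST(<K>) = {ε, p, v}.
FIRST(<S>): from <S>→<K> w we get {p, v, w}; from <S>→ε we get {ε}. So FIRST(<S>) = {ε, p, v, w}.
FOLLOW(<S>) includes $ since <S> is the start symbol.
FOLLOW(<K>): in <S>→<K> w, <K> is followed by w with FIRST {w}. Thus FOLLOW(<K>) = {w}.
For <K> → v w: FIRST(v w) = {v}, so it goes in M[<K>, t] for t ∈ {v}.
For <K> → p <G> <G>: FIRST(p <G> <G>) = {p}, so it goes in M[<K>, t] for t ∈ {p}.
For <K> → ε: FIRST(ε) = {ε}, so it goes in M[<K>, t] for t ∈ {}; since ε ∈ FIRST, also for every t ∈ FOLLOW(<K>) = {w}.
None of these place a production in M[<K>, $].

none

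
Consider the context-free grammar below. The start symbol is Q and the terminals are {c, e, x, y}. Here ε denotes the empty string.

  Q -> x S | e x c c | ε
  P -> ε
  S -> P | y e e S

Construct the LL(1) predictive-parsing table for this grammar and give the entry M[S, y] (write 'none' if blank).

FIRST(Q) = {ε, e, x}
FIRST(P) = {ε}
FIRST(S) = {ε, y}  (via P)
FOLLOW(Q) includes $ since Q is the start symbol.
FOLLOW(Q): Q appears on no right-hand side. Thus FOLLOW(Q) = {$}.
FOLLOW(S): in Q->x S, the suffix after S is empty, so FOLLOW(S) ⊇ FOLLOW(Q) = {$}; in S->y e e S, the suffix after S is empty (adds nothing new). Thus FOLLOW(S) = {$}.
For S -> P: FIRST(P) = {ε}, so it goes in M[S, t] for t ∈ {}; since ε ∈ FIRST, also for every t ∈ FOLLOW(S) = {$}.
For S -> y e e S: FIRST(y e e S) = {y}, so it goes in M[S, t] for t ∈ {y}.

S -> y e e S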